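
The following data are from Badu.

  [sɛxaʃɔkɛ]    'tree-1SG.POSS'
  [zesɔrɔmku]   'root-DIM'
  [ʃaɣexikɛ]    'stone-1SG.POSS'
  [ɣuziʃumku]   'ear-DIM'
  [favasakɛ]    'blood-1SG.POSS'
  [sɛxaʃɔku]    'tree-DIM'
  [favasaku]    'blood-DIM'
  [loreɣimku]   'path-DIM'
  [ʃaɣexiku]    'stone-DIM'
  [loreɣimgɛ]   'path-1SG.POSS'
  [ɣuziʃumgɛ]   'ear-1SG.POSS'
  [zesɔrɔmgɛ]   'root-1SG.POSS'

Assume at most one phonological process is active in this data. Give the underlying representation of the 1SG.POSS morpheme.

The 1SG.POSS suffix surfaces as [-gɛ] and [-kɛ], depending on the final segment of the stem.
The DIM suffix, which begins with [k], is invariant after every stem; so [k] is not altered by any rule here.
The 1SG.POSS suffix is therefore /-gɛ/ underlyingly, with post-vocalic devoicing: voiced stops become voiceless after a vowel.

/-gɛ/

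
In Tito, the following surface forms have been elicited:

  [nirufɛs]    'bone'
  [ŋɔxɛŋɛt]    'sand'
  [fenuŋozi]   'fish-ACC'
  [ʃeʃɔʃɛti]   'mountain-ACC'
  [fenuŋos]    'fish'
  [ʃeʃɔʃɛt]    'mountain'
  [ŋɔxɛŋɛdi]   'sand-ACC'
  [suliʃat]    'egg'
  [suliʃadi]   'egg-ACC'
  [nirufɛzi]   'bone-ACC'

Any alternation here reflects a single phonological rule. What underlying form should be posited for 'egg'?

'egg' shows [d] ~ [t] at the end of the stem ([suliʃadi] vs [suliʃat]).
But 'mountain' keeps [t] in both environments ([ʃeʃɔʃɛti], [ʃeʃɔʃɛt]), so there is no rule changing /t/ to [d] before the ACC suffix.
The alternation reflects word-final obstruent devoicing: voiced obstruents become voiceless word-finally. /d/ is underlying.

/suliʃad/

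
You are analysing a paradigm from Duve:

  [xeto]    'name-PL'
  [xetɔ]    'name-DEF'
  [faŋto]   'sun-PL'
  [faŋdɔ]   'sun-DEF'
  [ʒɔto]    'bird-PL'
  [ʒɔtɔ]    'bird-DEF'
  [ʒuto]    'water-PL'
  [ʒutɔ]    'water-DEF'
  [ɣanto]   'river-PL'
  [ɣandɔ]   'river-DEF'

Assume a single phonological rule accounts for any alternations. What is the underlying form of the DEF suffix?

/-dɔ/

The DEF morpheme has two allomorphs, [-dɔ] and [-tɔ].
The PL suffix, which begins with [t], is invariant after every stem; so [t] is not altered by any rule here.
The DEF suffix is therefore /-dɔ/ underlyingly, with post-vocalic devoicing: voiced stops become voiceless after a vowel.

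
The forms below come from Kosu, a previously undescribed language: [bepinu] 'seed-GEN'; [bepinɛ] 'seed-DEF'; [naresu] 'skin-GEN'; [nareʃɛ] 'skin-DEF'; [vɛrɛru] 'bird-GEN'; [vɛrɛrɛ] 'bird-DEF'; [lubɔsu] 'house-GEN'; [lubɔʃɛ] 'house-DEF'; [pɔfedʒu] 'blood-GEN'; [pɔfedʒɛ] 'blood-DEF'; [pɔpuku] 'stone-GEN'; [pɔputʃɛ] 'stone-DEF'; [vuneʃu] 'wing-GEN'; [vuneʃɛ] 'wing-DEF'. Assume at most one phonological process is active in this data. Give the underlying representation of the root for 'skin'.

/nares/

The stem for 'skin' ends in [s] in [naresu] but [ʃ] in [nareʃɛ].
Compare 'wing', with invariant [ʃ] in [vuneʃu] and [vuneʃɛ]: an analysis with underlying /ʃ/ and a rule producing [s] before the GEN suffix would wrongly predict alternation here too.
So /s/ is underlying, and a rule of palatalization before a front vowel — /k/ and /s/ become palato-alveolar [tʃ] and [ʃ] before a front vowel — gives [ʃ].
The underlying form of 'skin' is therefore /nares/.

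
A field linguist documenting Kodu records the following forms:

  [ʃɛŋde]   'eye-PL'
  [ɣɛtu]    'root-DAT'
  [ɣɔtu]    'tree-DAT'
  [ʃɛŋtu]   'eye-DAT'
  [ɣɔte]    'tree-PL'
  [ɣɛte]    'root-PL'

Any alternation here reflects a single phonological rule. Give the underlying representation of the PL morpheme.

/-de/

The PL suffix surfaces as [-de] and [-te], depending on the final segment of the stem.
The DAT suffix, which begins with [t], is invariant after every stem; so [t] is not altered by any rule here.
So the underlying form is /-de/, and voiced stops become voiceless after a vowel.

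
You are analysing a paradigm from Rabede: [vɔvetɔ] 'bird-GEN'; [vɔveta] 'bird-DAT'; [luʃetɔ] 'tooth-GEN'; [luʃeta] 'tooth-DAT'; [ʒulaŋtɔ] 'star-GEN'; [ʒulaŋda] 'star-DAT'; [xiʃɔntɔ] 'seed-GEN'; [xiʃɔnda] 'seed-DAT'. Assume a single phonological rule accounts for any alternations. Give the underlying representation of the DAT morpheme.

/-da/

The DAT morpheme has two allomorphs, [-da] and [-ta].
The GEN suffix, which begins with [t], is invariant after every stem; so [t] is not altered by any rule here.
The DAT suffix is therefore /-da/ underlyingly, with post-vocalic devoicing: voiced stops become voiceless after a vowel.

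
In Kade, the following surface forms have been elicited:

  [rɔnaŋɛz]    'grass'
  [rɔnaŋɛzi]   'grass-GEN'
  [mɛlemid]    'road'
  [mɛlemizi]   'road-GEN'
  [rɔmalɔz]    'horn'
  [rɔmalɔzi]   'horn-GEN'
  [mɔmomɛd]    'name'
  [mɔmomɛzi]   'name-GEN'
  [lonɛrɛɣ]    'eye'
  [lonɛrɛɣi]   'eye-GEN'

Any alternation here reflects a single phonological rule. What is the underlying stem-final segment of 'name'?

/d/

In [mɔmomɛd] and [mɔmomɛzi] the final segment of 'name' alternates: [d] ~ [z].
Compare 'horn', with invariant [z] in [rɔmalɔz] and [rɔmalɔzi]: an analysis with underlying /z/ and a rule producing [d] in isolation would wrongly predict alternation here too.
Therefore /d/ is basic and [z] is derived by intervocalic spirantization (voiced stops become fricatives between vowels).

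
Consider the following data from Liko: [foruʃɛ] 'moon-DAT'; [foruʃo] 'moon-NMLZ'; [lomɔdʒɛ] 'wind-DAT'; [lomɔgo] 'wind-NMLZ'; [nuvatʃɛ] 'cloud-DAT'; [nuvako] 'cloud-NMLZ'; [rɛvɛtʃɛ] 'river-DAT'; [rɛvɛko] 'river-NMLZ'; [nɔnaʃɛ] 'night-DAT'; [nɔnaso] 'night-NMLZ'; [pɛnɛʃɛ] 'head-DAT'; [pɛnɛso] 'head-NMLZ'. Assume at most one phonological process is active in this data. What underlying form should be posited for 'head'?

/pɛnɛs/

The root 'head' surfaces as [pɛnɛʃɛ] and [pɛnɛso], with a stem-final [ʃ] ~ [s] alternation.
Compare 'moon', with invariant [ʃ] in [foruʃɛ] and [foruʃo]: an analysis with underlying /ʃ/ and a rule producing [s] before the NMLZ suffix would wrongly predict alternation here too.
Therefore /s/ is basic and [ʃ] is derived by palatalization before a front vowel (/k/, /g/ and /s/ become palato-alveolar [tʃ], [dʒ] and [ʃ] before a front vowel).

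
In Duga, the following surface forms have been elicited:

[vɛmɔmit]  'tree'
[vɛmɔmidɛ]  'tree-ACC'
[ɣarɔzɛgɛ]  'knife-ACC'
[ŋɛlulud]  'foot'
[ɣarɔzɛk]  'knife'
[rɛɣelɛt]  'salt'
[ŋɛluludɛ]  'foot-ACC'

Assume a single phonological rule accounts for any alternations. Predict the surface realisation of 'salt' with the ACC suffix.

[rɛɣelɛdɛ]

In [vɛmɔmit] and [vɛmɔmidɛ] the final segment of 'tree' alternates: [t] ~ [d].
Compare 'foot', with invariant [d] in [ŋɛlulud] and [ŋɛluludɛ]: an analysis with underlying /d/ and a rule producing [t] in isolation would wrongly predict alternation here too.
The underlying segment must be /t/; voiceless stops become voiced between vowels, yielding [d] there.
From [rɛɣelɛt] the stem 'salt' is /rɛɣelɛt/; between vowels this yields [rɛɣelɛdɛ].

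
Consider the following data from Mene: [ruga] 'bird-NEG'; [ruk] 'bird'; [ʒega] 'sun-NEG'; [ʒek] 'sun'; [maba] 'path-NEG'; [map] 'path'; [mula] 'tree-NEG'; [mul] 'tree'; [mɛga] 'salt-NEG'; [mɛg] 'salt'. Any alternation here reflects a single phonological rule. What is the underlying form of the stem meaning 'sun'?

/ʒek/

The stem for 'sun' ends in [g] in [ʒega] but [k] in [ʒek].
But 'salt' keeps [g] in both environments ([mɛga], [mɛg]), so there is no rule changing /g/ to [k] in isolation.
The underlying segment must be /k/; voiceless stops become voiced between vowels, yielding [g] there.
Hence 'sun' is /ʒek/ underlyingly.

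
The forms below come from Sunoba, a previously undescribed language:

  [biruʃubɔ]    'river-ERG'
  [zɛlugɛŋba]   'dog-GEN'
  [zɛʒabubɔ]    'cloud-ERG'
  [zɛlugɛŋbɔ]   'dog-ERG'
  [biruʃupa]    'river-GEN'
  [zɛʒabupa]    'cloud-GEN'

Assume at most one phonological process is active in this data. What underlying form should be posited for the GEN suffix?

/-pa/

The GEN suffix surfaces as [-ba] and [-pa], depending on the final segment of the stem.
By contrast the ERG suffix keeps its initial [b] throughout — that segment must be underlying.
The GEN suffix is therefore /-pa/ underlyingly, with post-nasal voicing: voiceless stops become voiced after a nasal.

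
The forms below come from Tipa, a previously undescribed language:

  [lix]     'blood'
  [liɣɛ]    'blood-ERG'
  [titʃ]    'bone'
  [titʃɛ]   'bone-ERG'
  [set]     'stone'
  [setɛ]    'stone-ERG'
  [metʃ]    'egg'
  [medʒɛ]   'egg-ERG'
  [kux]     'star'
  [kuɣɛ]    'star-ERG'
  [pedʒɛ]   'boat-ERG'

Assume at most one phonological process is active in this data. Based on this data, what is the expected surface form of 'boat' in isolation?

'egg' shows [tʃ] ~ [dʒ] at the end of the stem ([metʃ] vs [medʒɛ]).
But 'bone' keeps [tʃ] in both environments ([titʃ], [titʃɛ]), so there is no rule changing /tʃ/ to [dʒ] before the ERG suffix.
The alternation reflects word-final obstruent devoicing: voiced obstruents become voiceless word-finally. /dʒ/ is underlying.
From [pedʒɛ] the stem 'boat' is /pedʒ/; word-finally this yields [petʃ].

[petʃ]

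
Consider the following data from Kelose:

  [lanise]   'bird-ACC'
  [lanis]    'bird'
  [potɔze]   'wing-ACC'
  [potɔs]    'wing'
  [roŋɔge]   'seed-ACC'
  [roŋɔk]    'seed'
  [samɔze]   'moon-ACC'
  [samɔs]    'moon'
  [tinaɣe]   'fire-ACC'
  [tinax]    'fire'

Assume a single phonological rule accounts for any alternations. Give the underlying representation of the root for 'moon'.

/samɔz/

The stem for 'moon' ends in [z] in [samɔze] but [s] in [samɔs].
If /s/ were underlying and a rule turned it into [z] before the ACC suffix, 'bird' would also alternate; but it has [s] in both [lanise] and [lanis].
The underlying segment must be /z/; voiced obstruents become voiceless word-finally, yielding [s] there.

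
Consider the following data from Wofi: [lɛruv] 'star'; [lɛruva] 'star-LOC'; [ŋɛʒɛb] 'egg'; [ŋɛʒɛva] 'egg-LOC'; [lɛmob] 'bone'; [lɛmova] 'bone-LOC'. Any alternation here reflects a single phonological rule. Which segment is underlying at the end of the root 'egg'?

'egg' shows [b] ~ [v] at the end of the stem ([ŋɛʒɛb] vs [ŋɛʒɛva]).
Compare 'star', with invariant [v] in [lɛruv] and [lɛruva]: an analysis with underlying /v/ and a rule producing [b] in isolation would wrongly predict alternation here too.
So /b/ is underlying, and a rule of intervocalic spirantization — voiced stops become fricatives between vowels — gives [v].

/b/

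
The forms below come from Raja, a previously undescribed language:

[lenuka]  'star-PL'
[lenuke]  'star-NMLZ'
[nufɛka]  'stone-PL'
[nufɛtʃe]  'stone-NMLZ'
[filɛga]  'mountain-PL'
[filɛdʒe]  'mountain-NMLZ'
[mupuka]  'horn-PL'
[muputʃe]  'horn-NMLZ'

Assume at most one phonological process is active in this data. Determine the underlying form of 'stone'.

'stone' shows [k] ~ [tʃ] at the end of the stem ([nufɛka] vs [nufɛtʃe]).
Compare 'star', with invariant [k] in [lenuka] and [lenuke]: an analysis with underlying /k/ and a rule producing [tʃ] before the NMLZ suffix would wrongly predict alternation here too.
Therefore /tʃ/ is basic and [k] is derived by depalatalization (palato-alveolar /tʃ/ and /dʒ/ become [k] and [g] when no front vowel follows).
So 'stone' = /nufɛtʃ/.

/nufɛtʃ/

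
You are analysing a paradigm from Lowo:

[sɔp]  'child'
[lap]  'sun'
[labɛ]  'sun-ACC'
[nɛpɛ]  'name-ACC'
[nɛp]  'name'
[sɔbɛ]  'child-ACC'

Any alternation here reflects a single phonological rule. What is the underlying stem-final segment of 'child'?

In [sɔbɛ] and [sɔp] the final segment of 'child' alternates: [b] ~ [p].
If /p/ were underlying and a rule turned it into [b] before the ACC suffix, 'name' would also alternate; but it has [p] in both [nɛpɛ] and [nɛp].
The underlying segment must be /b/; voiced obstruents become voiceless word-finally, yielding [p] there.

/b/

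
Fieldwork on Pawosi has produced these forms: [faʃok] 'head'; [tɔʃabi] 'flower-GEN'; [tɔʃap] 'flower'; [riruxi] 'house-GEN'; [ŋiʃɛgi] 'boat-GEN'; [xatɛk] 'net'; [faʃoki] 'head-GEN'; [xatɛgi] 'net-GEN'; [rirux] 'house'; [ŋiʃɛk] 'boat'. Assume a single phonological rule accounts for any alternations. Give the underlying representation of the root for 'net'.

/xatɛg/

In [xatɛgi] and [xatɛk] the final segment of 'net' alternates: [g] ~ [k].
But 'head' keeps [k] in both environments ([faʃoki], [faʃok]), so there is no rule changing /k/ to [g] before the GEN suffix.
The alternation reflects word-final obstruent devoicing: voiced obstruents become voiceless word-finally. /g/ is underlying.
The underlying form of 'net' is therefore /xatɛg/.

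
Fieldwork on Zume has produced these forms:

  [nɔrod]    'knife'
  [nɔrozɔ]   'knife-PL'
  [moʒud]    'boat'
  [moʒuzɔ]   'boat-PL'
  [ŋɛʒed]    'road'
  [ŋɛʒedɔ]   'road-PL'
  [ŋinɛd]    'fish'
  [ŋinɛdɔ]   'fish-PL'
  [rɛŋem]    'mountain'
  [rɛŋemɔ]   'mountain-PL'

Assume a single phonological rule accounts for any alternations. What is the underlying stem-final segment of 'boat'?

In [moʒud] and [moʒuzɔ] the final segment of 'boat' alternates: [d] ~ [z].
But 'fish' keeps [d] in both environments ([ŋinɛd], [ŋinɛdɔ]), so there is no rule changing /d/ to [z] before the PL suffix.
The underlying segment must be /z/; voiced fricatives become stops word-finally, yielding [d] there.

/z/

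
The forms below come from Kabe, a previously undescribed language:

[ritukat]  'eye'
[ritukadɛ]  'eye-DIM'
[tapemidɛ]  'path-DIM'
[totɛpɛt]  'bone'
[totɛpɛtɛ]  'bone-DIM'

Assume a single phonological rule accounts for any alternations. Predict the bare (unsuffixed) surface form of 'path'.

[tapemit]

'eye' shows [t] ~ [d] at the end of the stem ([ritukat] vs [ritukadɛ]).
Compare 'bone', with invariant [t] in [totɛpɛt] and [totɛpɛtɛ]: an analysis with underlying /t/ and a rule producing [d] before the DIM suffix would wrongly predict alternation here too.
So /d/ is underlying, and a rule of word-final obstruent devoicing — voiced obstruents become voiceless word-finally — gives [t].
The one attested form of 'path', [tapemidɛ], shows underlying /tapemid/. Applying the same rule word-finally gives [tapemit].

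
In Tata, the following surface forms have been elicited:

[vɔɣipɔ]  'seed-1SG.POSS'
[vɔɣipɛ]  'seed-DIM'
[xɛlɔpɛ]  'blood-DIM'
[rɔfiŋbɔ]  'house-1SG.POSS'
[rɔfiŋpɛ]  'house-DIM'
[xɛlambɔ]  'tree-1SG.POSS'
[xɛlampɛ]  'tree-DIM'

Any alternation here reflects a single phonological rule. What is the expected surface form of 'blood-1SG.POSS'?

The 1SG.POSS morpheme has two allomorphs, [-bɔ] and [-pɔ].
By contrast the DIM suffix keeps its initial [p] throughout — that segment must be underlying.
The 1SG.POSS suffix is therefore /-bɔ/ underlyingly, with post-vocalic devoicing: voiced stops become voiceless after a vowel.
After 'blood', which ends in a vowel, the suffix surfaces as [-pɔ], giving [xɛlɔpɔ].

[xɛlɔpɔ]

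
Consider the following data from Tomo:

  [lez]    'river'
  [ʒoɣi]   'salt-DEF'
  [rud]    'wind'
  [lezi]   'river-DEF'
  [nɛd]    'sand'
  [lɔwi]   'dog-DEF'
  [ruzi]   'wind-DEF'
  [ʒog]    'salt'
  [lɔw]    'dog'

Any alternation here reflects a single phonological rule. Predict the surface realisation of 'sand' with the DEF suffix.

The root 'wind' surfaces as [ruzi] and [rud], with a stem-final [z] ~ [d] alternation.
Compare 'river', with invariant [z] in [lezi] and [lez]: an analysis with underlying /z/ and a rule producing [d] in isolation would wrongly predict alternation here too.
Therefore /d/ is basic and [z] is derived by intervocalic spirantization (voiced stops become fricatives between vowels).
The one attested form of 'sand', [nɛd], shows underlying /nɛd/. Applying the same rule between vowels gives [nɛzi].

[nɛzi]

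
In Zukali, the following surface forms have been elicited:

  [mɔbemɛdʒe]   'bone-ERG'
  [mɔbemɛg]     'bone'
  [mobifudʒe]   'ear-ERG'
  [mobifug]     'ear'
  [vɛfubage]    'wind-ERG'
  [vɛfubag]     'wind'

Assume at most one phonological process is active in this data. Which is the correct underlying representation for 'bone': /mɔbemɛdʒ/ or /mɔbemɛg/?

/mɔbemɛdʒ/

The root 'bone' surfaces as [mɔbemɛdʒe] and [mɔbemɛg], with a stem-final [dʒ] ~ [g] alternation.
If /g/ were underlying and a rule turned it into [dʒ] before the ERG suffix, 'wind' would also alternate; but it has [g] in both [vɛfubage] and [vɛfubag].
Therefore /dʒ/ is basic and [g] is derived by depalatalization (palato-alveolar /dʒ/ becomes [g] when no front vowel follows).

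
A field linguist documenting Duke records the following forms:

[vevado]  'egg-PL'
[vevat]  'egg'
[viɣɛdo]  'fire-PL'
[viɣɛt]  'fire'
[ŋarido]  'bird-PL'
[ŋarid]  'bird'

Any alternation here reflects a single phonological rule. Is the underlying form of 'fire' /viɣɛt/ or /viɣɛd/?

/viɣɛt/

In [viɣɛdo] and [viɣɛt] the final segment of 'fire' alternates: [d] ~ [t].
The stem 'bird' ([ŋarido], [ŋarid]) shows [d] unchanged in both environments, so [d] cannot be basic with [t] derived in isolation.
So /t/ is underlying, and a rule of intervocalic voicing — voiceless stops become voiced between vowels — gives [d].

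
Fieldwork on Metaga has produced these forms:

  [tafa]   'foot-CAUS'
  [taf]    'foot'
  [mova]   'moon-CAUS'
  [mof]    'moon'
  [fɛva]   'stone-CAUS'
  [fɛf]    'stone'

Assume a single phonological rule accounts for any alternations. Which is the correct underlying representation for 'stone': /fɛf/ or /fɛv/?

/fɛv/

The stem for 'stone' ends in [v] in [fɛva] but [f] in [fɛf].
But 'foot' keeps [f] in both environments ([tafa], [taf]), so there is no rule changing /f/ to [v] before the CAUS suffix.
Therefore /v/ is basic and [f] is derived by word-final obstruent devoicing (voiced obstruents become voiceless word-finally).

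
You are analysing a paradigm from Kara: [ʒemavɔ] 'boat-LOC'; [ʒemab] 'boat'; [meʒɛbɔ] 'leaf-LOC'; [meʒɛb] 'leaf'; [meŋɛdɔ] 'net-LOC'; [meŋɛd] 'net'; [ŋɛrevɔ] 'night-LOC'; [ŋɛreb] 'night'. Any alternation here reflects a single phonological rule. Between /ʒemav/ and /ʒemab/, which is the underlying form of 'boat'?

'boat' shows [v] ~ [b] at the end of the stem ([ʒemavɔ] vs [ʒemab]).
Compare 'leaf', with invariant [b] in [meʒɛbɔ] and [meʒɛb]: an analysis with underlying /b/ and a rule producing [v] before the LOC suffix would wrongly predict alternation here too.
Therefore /v/ is basic and [b] is derived by word-final hardening (voiced fricatives become stops word-finally).

/ʒemav/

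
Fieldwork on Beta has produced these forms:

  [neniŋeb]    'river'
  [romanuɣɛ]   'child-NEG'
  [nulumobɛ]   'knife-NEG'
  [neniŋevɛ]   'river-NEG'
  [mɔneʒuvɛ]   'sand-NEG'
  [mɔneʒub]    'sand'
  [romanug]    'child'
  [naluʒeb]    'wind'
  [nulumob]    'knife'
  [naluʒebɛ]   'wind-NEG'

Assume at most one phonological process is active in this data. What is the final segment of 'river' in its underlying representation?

/v/

'river' shows [v] ~ [b] at the end of the stem ([neniŋevɛ] vs [neniŋeb]).
The stem 'knife' ([nulumobɛ], [nulumob]) shows [b] unchanged in both environments, so [b] cannot be basic with [v] derived before the NEG suffix.
So /v/ is underlying, and a rule of word-final hardening — voiced fricatives become stops word-finally — gives [b].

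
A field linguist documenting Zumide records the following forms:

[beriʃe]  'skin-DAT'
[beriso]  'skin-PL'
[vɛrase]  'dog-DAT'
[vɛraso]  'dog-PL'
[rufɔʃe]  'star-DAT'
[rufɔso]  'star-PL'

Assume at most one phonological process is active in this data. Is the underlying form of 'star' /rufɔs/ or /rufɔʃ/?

/rufɔʃ/

The stem for 'star' ends in [ʃ] in [rufɔʃe] but [s] in [rufɔso].
If /s/ were underlying and a rule turned it into [ʃ] before the DAT suffix, 'dog' would also alternate; but it has [s] in both [vɛrase] and [vɛraso].
The underlying segment must be /ʃ/; palato-alveolar /ʃ/ becomes [s] when no front vowel follows, yielding [s] there.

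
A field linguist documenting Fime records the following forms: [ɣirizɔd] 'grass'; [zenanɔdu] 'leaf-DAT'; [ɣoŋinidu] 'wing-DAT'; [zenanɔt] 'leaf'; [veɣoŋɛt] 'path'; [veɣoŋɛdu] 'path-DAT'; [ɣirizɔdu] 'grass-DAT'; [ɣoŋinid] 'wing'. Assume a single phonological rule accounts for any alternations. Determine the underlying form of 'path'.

/veɣoŋɛt/

The root 'path' surfaces as [veɣoŋɛt] and [veɣoŋɛdu], with a stem-final [t] ~ [d] alternation.
But 'grass' keeps [d] in both environments ([ɣirizɔd], [ɣirizɔdu]), so there is no rule changing /d/ to [t] in isolation.
The underlying segment must be /t/; voiceless stops become voiced between vowels, yielding [d] there.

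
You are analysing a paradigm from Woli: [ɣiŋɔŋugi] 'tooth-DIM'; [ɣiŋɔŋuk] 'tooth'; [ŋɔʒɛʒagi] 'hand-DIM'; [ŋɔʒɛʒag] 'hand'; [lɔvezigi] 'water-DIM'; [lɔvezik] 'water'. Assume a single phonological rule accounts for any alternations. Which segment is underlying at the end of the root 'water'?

/k/

The stem for 'water' ends in [g] in [lɔvezigi] but [k] in [lɔvezik].
Compare 'hand', with invariant [g] in [ŋɔʒɛʒagi] and [ŋɔʒɛʒag]: an analysis with underlying /g/ and a rule producing [k] in isolation would wrongly predict alternation here too.
The underlying segment must be /k/; voiceless stops become voiced between vowels, yielding [g] there.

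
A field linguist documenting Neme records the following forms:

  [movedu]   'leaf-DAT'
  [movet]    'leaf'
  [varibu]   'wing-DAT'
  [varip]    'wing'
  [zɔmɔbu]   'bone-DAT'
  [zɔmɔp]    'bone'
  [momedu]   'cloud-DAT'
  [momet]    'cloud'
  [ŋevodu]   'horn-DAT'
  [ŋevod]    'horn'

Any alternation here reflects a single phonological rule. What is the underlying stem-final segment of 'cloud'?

The root 'cloud' surfaces as [momedu] and [momet], with a stem-final [d] ~ [t] alternation.
If /d/ were underlying and a rule turned it into [t] in isolation, 'horn' would also alternate; but it has [d] in both [ŋevodu] and [ŋevod].
The underlying segment must be /t/; voiceless stops become voiced between vowels, yielding [d] there.

/t/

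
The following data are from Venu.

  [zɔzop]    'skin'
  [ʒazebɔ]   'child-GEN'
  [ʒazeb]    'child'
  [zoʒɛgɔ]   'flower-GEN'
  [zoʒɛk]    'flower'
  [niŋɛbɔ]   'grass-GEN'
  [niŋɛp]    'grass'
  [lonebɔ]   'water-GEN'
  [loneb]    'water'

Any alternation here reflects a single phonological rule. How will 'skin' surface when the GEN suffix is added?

[zɔzobɔ]

The stem for 'grass' ends in [b] in [niŋɛbɔ] but [p] in [niŋɛp].
But 'child' keeps [b] in both environments ([ʒazebɔ], [ʒazeb]), so there is no rule changing /b/ to [p] in isolation.
Therefore /p/ is basic and [b] is derived by intervocalic voicing (voiceless stops become voiced between vowels).
The one attested form of 'skin', [zɔzop], shows underlying /zɔzop/. Applying the same rule between vowels gives [zɔzobɔ].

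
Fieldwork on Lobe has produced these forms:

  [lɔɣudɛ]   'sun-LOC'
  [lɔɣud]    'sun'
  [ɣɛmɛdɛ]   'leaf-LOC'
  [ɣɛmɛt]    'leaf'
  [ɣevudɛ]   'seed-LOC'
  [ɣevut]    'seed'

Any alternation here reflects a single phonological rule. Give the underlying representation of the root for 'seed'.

The root 'seed' surfaces as [ɣevudɛ] and [ɣevut], with a stem-final [d] ~ [t] alternation.
But 'sun' keeps [d] in both environments ([lɔɣudɛ], [lɔɣud]), so there is no rule changing /d/ to [t] in isolation.
Therefore /t/ is basic and [d] is derived by intervocalic voicing (voiceless stops become voiced between vowels).

/ɣevut/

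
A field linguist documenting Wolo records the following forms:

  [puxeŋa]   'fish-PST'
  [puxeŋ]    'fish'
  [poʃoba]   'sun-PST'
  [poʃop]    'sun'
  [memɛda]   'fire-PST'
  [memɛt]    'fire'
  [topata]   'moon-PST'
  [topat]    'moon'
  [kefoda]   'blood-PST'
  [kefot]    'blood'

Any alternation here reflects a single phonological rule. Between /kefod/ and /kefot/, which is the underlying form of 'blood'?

/kefod/

The root 'blood' surfaces as [kefoda] and [kefot], with a stem-final [d] ~ [t] alternation.
Compare 'moon', with invariant [t] in [topata] and [topat]: an analysis with underlying /t/ and a rule producing [d] before the PST suffix would wrongly predict alternation here too.
Therefore /d/ is basic and [t] is derived by word-final obstruent devoicing (voiced obstruents become voiceless word-finally).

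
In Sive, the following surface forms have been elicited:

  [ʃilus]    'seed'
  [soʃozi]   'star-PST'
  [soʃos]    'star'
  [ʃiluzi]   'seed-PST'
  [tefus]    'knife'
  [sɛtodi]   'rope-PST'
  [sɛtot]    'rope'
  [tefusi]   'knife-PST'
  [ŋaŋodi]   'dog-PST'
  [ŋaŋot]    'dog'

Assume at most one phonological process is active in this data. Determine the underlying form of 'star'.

In [soʃozi] and [soʃos] the final segment of 'star' alternates: [z] ~ [s].
But 'knife' keeps [s] in both environments ([tefusi], [tefus]), so there is no rule changing /s/ to [z] before the PST suffix.
Therefore /z/ is basic and [s] is derived by word-final obstruent devoicing (voiced obstruents become voiceless word-finally).

/soʃoz/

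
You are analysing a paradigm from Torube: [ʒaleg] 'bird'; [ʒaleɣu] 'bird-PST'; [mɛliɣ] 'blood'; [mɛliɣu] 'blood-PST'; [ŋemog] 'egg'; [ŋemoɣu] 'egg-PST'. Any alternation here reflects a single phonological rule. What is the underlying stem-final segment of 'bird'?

In [ʒaleg] and [ʒaleɣu] the final segment of 'bird' alternates: [g] ~ [ɣ].
But 'blood' keeps [ɣ] in both environments ([mɛliɣ], [mɛliɣu]), so there is no rule changing /ɣ/ to [g] in isolation.
The underlying segment must be /g/; voiced stops become fricatives between vowels, yielding [ɣ] there.

/g/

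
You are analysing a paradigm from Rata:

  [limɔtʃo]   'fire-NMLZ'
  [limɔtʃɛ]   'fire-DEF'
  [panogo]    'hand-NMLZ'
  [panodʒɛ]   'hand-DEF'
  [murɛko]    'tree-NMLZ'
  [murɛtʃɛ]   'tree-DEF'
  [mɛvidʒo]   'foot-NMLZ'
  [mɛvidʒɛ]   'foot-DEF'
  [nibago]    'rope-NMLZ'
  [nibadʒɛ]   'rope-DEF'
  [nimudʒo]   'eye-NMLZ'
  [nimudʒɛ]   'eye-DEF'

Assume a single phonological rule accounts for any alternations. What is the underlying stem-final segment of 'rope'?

/g/

The stem for 'rope' ends in [g] in [nibago] but [dʒ] in [nibadʒɛ].
But 'eye' keeps [dʒ] in both environments ([nimudʒo], [nimudʒɛ]), so there is no rule changing /dʒ/ to [g] before the NMLZ suffix.
So /g/ is underlying, and a rule of palatalization before a front vowel — /k/ and /g/ become palato-alveolar [tʃ] and [dʒ] before a front vowel — gives [dʒ].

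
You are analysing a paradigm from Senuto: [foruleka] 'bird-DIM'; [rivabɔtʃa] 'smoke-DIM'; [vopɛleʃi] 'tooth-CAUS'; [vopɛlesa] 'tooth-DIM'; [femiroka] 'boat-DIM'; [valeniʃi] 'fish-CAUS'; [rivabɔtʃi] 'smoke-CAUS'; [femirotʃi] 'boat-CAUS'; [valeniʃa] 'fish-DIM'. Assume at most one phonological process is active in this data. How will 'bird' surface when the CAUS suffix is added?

[foruletʃi]

'boat' shows [k] ~ [tʃ] at the end of the stem ([femiroka] vs [femirotʃi]).
If /tʃ/ were underlying and a rule turned it into [k] before the DIM suffix, 'smoke' would also alternate; but it has [tʃ] in both [rivabɔtʃa] and [rivabɔtʃi].
The alternation reflects palatalization before a front vowel: /k/ and /s/ become palato-alveolar [tʃ] and [ʃ] before a front vowel. /k/ is underlying.
From [foruleka] the stem 'bird' is /forulek/; before a front vowel this yields [foruletʃi].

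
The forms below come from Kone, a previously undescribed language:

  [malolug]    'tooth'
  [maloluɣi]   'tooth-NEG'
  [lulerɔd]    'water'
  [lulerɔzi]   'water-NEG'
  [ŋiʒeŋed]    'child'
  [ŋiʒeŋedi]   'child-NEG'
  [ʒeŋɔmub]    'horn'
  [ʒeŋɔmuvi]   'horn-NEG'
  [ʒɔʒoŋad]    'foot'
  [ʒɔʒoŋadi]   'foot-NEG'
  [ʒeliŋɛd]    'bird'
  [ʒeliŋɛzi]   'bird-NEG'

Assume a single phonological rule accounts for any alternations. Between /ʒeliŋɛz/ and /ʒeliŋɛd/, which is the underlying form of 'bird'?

/ʒeliŋɛz/

The stem for 'bird' ends in [d] in [ʒeliŋɛd] but [z] in [ʒeliŋɛzi].
If /d/ were underlying and a rule turned it into [z] before the NEG suffix, 'foot' would also alternate; but it has [d] in both [ʒɔʒoŋad] and [ʒɔʒoŋadi].
The underlying segment must be /z/; voiced fricatives become stops word-finally, yielding [d] there.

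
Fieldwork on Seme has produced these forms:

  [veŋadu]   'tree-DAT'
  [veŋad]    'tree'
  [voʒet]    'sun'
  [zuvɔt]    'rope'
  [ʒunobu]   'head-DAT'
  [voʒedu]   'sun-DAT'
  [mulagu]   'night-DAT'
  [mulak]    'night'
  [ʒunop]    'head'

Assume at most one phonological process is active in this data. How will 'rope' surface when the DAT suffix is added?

[zuvɔdu]

In [voʒet] and [voʒedu] the final segment of 'sun' alternates: [t] ~ [d].
If /d/ were underlying and a rule turned it into [t] in isolation, 'tree' would also alternate; but it has [d] in both [veŋad] and [veŋadu].
Therefore /t/ is basic and [d] is derived by intervocalic voicing (voiceless stops become voiced between vowels).
From [zuvɔt] the stem 'rope' is /zuvɔt/; between vowels this yields [zuvɔdu].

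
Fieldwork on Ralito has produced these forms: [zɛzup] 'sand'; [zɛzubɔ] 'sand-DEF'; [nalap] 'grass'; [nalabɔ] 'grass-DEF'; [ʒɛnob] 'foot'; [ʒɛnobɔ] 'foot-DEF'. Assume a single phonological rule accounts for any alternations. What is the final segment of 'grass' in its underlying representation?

The stem for 'grass' ends in [p] in [nalap] but [b] in [nalabɔ].
But 'foot' keeps [b] in both environments ([ʒɛnob], [ʒɛnobɔ]), so there is no rule changing /b/ to [p] in isolation.
The alternation reflects intervocalic voicing: voiceless stops become voiced between vowels. /p/ is underlying.

/p/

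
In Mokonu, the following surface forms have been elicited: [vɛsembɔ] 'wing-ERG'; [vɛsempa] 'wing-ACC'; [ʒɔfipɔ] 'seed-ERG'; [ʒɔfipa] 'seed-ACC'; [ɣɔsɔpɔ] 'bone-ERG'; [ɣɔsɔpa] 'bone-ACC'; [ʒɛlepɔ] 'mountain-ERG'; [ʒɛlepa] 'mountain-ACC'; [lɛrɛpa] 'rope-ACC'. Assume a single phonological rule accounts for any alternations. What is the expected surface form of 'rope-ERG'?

[lɛrɛpɔ]

The ERG suffix surfaces as [-bɔ] and [-pɔ], depending on the final segment of the stem.
By contrast the ACC suffix keeps its initial [p] throughout — that segment must be underlying.
The ERG suffix is therefore /-bɔ/ underlyingly, with post-vocalic devoicing: voiced stops become voiceless after a vowel.
After 'rope', which ends in a vowel, the suffix surfaces as [-pɔ], giving [lɛrɛpɔ].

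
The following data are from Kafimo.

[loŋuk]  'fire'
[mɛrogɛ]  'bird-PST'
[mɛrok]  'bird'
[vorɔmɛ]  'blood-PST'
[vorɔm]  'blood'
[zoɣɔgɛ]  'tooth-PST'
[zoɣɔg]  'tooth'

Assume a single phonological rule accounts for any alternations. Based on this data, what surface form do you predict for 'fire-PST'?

'bird' shows [g] ~ [k] at the end of the stem ([mɛrogɛ] vs [mɛrok]).
The stem 'tooth' ([zoɣɔgɛ], [zoɣɔg]) shows [g] unchanged in both environments, so [g] cannot be basic with [k] derived in isolation.
So /k/ is underlying, and a rule of intervocalic voicing — voiceless stops become voiced between vowels — gives [g].
From [loŋuk] the stem 'fire' is /loŋuk/; between vowels this yields [loŋugɛ].

[loŋugɛ]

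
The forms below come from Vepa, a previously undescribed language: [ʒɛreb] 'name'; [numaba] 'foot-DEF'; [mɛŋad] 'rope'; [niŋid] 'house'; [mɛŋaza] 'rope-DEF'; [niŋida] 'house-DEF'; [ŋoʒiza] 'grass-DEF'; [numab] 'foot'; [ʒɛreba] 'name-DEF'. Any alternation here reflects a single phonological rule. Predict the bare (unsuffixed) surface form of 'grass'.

[ŋoʒid]

In [mɛŋaza] and [mɛŋad] the final segment of 'rope' alternates: [z] ~ [d].
If /d/ were underlying and a rule turned it into [z] before the DEF suffix, 'house' would also alternate; but it has [d] in both [niŋida] and [niŋid].
Therefore /z/ is basic and [d] is derived by word-final hardening (voiced fricatives become stops word-finally).
The one attested form of 'grass', [ŋoʒiza], shows underlying /ŋoʒiz/. Applying the same rule word-finally gives [ŋoʒid].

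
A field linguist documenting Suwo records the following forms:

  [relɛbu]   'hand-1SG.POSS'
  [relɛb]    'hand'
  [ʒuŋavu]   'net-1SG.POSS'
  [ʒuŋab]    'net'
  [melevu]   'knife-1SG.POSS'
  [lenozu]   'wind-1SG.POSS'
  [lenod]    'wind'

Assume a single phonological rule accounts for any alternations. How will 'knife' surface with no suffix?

[meleb]

In [ʒuŋavu] and [ʒuŋab] the final segment of 'net' alternates: [v] ~ [b].
But 'hand' keeps [b] in both environments ([relɛbu], [relɛb]), so there is no rule changing /b/ to [v] before the 1SG.POSS suffix.
So /v/ is underlying, and a rule of word-final hardening — voiced fricatives become stops word-finally — gives [b].
From [melevu] the stem 'knife' is /melev/; word-finally this yields [meleb].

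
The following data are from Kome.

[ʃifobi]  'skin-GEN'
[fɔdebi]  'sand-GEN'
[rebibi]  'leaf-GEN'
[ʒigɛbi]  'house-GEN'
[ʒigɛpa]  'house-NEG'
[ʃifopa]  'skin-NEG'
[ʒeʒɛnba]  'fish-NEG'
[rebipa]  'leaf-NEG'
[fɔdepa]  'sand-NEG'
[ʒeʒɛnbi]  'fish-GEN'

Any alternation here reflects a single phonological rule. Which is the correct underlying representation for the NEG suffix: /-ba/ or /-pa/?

The NEG suffix surfaces as [-ba] and [-pa], depending on the final segment of the stem.
The GEN suffix, which begins with [b], is invariant after every stem; so [b] is not altered by any rule here.
The NEG suffix is therefore /-pa/ underlyingly, with post-nasal voicing: voiceless stops become voiced after a nasal.

/-pa/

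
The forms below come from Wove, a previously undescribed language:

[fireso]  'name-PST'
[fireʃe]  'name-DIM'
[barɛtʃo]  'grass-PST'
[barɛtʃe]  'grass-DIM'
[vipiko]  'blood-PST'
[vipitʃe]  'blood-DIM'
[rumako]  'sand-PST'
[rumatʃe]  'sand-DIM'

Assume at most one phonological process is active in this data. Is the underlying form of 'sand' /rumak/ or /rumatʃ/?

'sand' shows [k] ~ [tʃ] at the end of the stem ([rumako] vs [rumatʃe]).
If /tʃ/ were underlying and a rule turned it into [k] before the PST suffix, 'grass' would also alternate; but it has [tʃ] in both [barɛtʃo] and [barɛtʃe].
The underlying segment must be /k/; /k/ and /s/ become palato-alveolar [tʃ] and [ʃ] before a front vowel, yielding [tʃ] there.

/rumak/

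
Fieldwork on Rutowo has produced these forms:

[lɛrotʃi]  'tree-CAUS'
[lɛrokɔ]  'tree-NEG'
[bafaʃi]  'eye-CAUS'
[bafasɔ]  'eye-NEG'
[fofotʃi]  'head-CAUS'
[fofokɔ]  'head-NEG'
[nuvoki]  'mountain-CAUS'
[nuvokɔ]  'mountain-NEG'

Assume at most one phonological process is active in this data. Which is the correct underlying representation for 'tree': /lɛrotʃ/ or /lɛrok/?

The stem for 'tree' ends in [tʃ] in [lɛrotʃi] but [k] in [lɛrokɔ].
If /k/ were underlying and a rule turned it into [tʃ] before the CAUS suffix, 'mountain' would also alternate; but it has [k] in both [nuvoki] and [nuvokɔ].
The alternation reflects depalatalization: palato-alveolar /tʃ/ and /ʃ/ become [k] and [s] when no front vowel follows. /tʃ/ is underlying.

/lɛrotʃ/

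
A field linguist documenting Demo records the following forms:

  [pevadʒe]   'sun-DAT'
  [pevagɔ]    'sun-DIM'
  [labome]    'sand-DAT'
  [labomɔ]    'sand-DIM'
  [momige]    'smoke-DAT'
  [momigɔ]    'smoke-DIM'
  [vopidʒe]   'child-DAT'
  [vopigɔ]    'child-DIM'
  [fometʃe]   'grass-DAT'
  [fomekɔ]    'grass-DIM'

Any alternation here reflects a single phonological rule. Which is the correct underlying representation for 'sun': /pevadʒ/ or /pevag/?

The root 'sun' surfaces as [pevadʒe] and [pevagɔ], with a stem-final [dʒ] ~ [g] alternation.
If /g/ were underlying and a rule turned it into [dʒ] before the DAT suffix, 'smoke' would also alternate; but it has [g] in both [momige] and [momigɔ].
The underlying segment must be /dʒ/; palato-alveolar /tʃ/ and /dʒ/ become [k] and [g] when no front vowel follows, yielding [g] there.

/pevadʒ/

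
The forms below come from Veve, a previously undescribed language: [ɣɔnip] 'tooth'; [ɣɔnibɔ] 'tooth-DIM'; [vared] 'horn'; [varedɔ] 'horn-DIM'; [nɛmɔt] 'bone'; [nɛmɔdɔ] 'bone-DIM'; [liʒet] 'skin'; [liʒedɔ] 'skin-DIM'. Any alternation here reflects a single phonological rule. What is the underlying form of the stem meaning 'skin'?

/liʒet/

The stem for 'skin' ends in [t] in [liʒet] but [d] in [liʒedɔ].
Compare 'horn', with invariant [d] in [vared] and [varedɔ]: an analysis with underlying /d/ and a rule producing [t] in isolation would wrongly predict alternation here too.
Therefore /t/ is basic and [d] is derived by intervocalic voicing (voiceless stops become voiced between vowels).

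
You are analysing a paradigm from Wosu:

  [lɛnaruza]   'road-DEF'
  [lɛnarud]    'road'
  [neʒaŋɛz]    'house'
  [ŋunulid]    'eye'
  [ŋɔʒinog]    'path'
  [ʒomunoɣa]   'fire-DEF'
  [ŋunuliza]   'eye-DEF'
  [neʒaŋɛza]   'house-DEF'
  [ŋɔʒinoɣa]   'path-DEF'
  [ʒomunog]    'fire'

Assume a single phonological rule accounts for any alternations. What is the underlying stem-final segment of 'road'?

In [lɛnaruza] and [lɛnarud] the final segment of 'road' alternates: [z] ~ [d].
But 'house' keeps [z] in both environments ([neʒaŋɛza], [neʒaŋɛz]), so there is no rule changing /z/ to [d] in isolation.
The underlying segment must be /d/; voiced stops become fricatives between vowels, yielding [z] there.

/d/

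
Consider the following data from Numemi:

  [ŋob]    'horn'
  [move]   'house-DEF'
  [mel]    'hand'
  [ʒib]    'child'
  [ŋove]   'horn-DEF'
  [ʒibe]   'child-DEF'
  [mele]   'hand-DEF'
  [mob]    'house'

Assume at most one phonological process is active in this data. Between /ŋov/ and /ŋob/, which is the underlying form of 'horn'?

/ŋov/

The stem for 'horn' ends in [v] in [ŋove] but [b] in [ŋob].
If /b/ were underlying and a rule turned it into [v] before the DEF suffix, 'child' would also alternate; but it has [b] in both [ʒibe] and [ʒib].
So /v/ is underlying, and a rule of word-final hardening — voiced fricatives become stops word-finally — gives [b].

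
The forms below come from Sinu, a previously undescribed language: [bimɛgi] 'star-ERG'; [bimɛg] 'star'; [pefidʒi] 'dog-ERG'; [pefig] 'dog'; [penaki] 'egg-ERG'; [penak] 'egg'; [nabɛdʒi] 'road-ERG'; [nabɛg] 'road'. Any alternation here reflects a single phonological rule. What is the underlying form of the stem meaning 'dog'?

/pefidʒ/

In [pefidʒi] and [pefig] the final segment of 'dog' alternates: [dʒ] ~ [g].
The stem 'star' ([bimɛgi], [bimɛg]) shows [g] unchanged in both environments, so [g] cannot be basic with [dʒ] derived before the ERG suffix.
Therefore /dʒ/ is basic and [g] is derived by depalatalization (palato-alveolar /dʒ/ becomes [g] when no front vowel follows).
So 'dog' = /pefidʒ/.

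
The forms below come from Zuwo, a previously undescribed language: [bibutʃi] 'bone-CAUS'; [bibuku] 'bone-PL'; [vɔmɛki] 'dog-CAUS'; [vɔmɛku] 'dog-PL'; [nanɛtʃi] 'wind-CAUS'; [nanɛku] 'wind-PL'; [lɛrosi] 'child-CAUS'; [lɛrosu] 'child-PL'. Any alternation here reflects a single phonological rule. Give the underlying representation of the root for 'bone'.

/bibutʃ/

'bone' shows [tʃ] ~ [k] at the end of the stem ([bibutʃi] vs [bibuku]).
The stem 'dog' ([vɔmɛki], [vɔmɛku]) shows [k] unchanged in both environments, so [k] cannot be basic with [tʃ] derived before the CAUS suffix.
So /tʃ/ is underlying, and a rule of depalatalization — palato-alveolar /tʃ/ becomes [k] when no front vowel follows — gives [k].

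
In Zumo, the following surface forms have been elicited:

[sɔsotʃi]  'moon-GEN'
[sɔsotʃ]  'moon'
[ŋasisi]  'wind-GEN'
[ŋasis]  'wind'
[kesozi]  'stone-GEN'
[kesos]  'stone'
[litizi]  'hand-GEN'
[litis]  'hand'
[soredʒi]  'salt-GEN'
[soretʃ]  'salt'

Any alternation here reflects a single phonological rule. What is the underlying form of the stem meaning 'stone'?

'stone' shows [z] ~ [s] at the end of the stem ([kesozi] vs [kesos]).
If /s/ were underlying and a rule turned it into [z] before the GEN suffix, 'wind' would also alternate; but it has [s] in both [ŋasisi] and [ŋasis].
The alternation reflects word-final obstruent devoicing: voiced obstruents become voiceless word-finally. /z/ is underlying.

/kesoz/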